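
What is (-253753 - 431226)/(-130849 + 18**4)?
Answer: 684979/25873 ≈ 26.475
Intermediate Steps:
(-253753 - 431226)/(-130849 + 18**4) = -684979/(-130849 + 104976) = -684979/(-25873) = -684979*(-1/25873) = 684979/25873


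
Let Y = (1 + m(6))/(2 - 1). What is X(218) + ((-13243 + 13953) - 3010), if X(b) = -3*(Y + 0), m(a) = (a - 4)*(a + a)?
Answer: -2375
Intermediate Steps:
m(a) = 2*a*(-4 + a) (m(a) = (-4 + a)*(2*a) = 2*a*(-4 + a))
Y = 25 (Y = (1 + 2*6*(-4 + 6))/(2 - 1) = (1 + 2*6*2)/1 = (1 + 24)*1 = 25*1 = 25)
X(b) = -75 (X(b) = -3*(25 + 0) = -3*25 = -75)
X(218) + ((-13243 + 13953) - 3010) = -75 + ((-13243 + 13953) - 3010) = -75 + (710 - 3010) = -75 - 2300 = -2375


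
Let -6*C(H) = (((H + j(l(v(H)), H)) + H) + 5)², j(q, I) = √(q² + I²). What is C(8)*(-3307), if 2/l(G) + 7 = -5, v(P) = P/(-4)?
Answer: 60124567/216 + 23149*√2305/6 ≈ 4.6359e+5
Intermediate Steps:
v(P) = -P/4 (v(P) = P*(-¼) = -P/4)
l(G) = -⅙ (l(G) = 2/(-7 - 5) = 2/(-12) = 2*(-1/12) = -⅙)
j(q, I) = √(I² + q²)
C(H) = -(5 + √(1/36 + H²) + 2*H)²/6 (C(H) = -(((H + √(H² + (-⅙)²)) + H) + 5)²/6 = -(((H + √(H² + 1/36)) + H) + 5)²/6 = -(((H + √(1/36 + H²)) + H) + 5)²/6 = -((√(1/36 + H²) + 2*H) + 5)²/6 = -(5 + √(1/36 + H²) + 2*H)²/6)
C(8)*(-3307) = -(30 + √(1 + 36*8²) + 12*8)²/216*(-3307) = -(30 + √(1 + 36*64) + 96)²/216*(-3307) = -(30 + √(1 + 2304) + 96)²/216*(-3307) = -(30 + √2305 + 96)²/216*(-3307) = -(126 + √2305)²/216*(-3307) = 3307*(126 + √2305)²/216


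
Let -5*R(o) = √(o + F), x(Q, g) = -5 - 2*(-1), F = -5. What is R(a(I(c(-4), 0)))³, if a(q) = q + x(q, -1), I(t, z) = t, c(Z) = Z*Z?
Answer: -16*√2/125 ≈ -0.18102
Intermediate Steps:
x(Q, g) = -3 (x(Q, g) = -5 + 2 = -3)
c(Z) = Z²
a(q) = -3 + q (a(q) = q - 3 = -3 + q)
R(o) = -√(-5 + o)/5 (R(o) = -√(o - 5)/5 = -√(-5 + o)/5)
R(a(I(c(-4), 0)))³ = (-√(-5 + (-3 + (-4)²))/5)³ = (-√(-5 + (-3 + 16))/5)³ = (-√(-5 + 13)/5)³ = (-2*√2/5)³ = -16*√2/125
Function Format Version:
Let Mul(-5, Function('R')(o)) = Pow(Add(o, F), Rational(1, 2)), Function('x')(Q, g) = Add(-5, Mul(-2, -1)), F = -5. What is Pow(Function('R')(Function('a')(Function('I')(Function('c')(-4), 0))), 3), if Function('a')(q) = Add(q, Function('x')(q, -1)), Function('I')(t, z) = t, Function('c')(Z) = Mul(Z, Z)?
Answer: Mul(Rational(-16, 125), Pow(2, Rational(1, 2))) ≈ -0.18102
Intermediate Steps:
Function('x')(Q, g) = -3 (Function('x')(Q, g) = Add(-5, 2) = -3)
Function('c')(Z) = Pow(Z, 2)
Function('a')(q) = Add(-3, q) (Function('a')(q) = Add(q, -3) = Add(-3, q))
Function('R')(o) = Mul(Rational(-1, 5), Pow(Add(-5, o), Rational(1, 2))) (Function('R')(o) = Mul(Rational(-1, 5), Pow(Add(o, -5), Rational(1, 2))) = Mul(Rational(-1, 5), Pow(Add(-5, o), Rational(1, 2))))
Pow(Function('R')(Function('a')(Function('I')(Function('c')(-4), 0))), 3) = Pow(Mul(Rational(-1, 5), Pow(Add(-5, Add(-3, Pow(-4, 2))), Rational(1, 2))), 3) = Pow(Mul(Rational(-1, 5), Pow(Add(-5, Add(-3, 16)), Rational(1, 2))), 3) = Pow(Mul(Rational(-1, 5), Pow(Add(-5, 13), Rational(1, 2))), 3) = Pow(Mul(Rational(-1, 5), Pow(8, Rational(1, 2))), 3) = Pow(Mul(Rational(-1, 5), Mul(2, Pow(2, Rational(1, 2)))), 3) = Pow(Mul(Rational(-2, 5), Pow(2, Rational(1, 2))), 3) = Mul(Rational(-16, 125), Pow(2, Rational(1, 2)))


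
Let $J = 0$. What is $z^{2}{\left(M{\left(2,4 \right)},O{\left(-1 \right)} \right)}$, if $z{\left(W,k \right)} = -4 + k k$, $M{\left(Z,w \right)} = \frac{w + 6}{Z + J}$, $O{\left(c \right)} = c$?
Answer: $9$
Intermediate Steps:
$M{\left(Z,w \right)} = \frac{6 + w}{Z}$ ($M{\left(Z,w \right)} = \frac{w + 6}{Z + 0} = \frac{6 + w}{Z}$)
$z{\left(W,k \right)} = -4 + k^{2}$
$z^{2}{\left(M{\left(2,4 \right)},O{\left(-1 \right)} \right)} = \left(-4 + \left(-1\right)^{2}\right)^{2} = \left(-4 + 1\right)^{2} = \left(-3\right)^{2} = 9$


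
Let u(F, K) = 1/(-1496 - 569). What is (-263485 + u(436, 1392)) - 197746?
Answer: -952442016/2065 ≈ -4.6123e+5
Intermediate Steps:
u(F, K) = -1/2065 (u(F, K) = 1/(-2065) = -1/2065)
(-263485 + u(436, 1392)) - 197746 = (-263485 - 1/2065) - 197746 = -544096526/2065 - 197746 = -952442016/2065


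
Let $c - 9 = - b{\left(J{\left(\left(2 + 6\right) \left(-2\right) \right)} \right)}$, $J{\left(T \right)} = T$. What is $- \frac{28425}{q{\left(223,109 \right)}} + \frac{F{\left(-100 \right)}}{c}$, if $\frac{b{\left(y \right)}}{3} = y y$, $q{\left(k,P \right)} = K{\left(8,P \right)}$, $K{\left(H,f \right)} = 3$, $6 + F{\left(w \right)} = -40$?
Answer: $- \frac{312673}{33} \approx -9474.9$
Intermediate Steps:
$F{\left(w \right)} = -46$ ($F{\left(w \right)} = -6 - 40 = -46$)
$q{\left(k,P \right)} = 3$
$b{\left(y \right)} = 3 y^{2}$ ($b{\left(y \right)} = 3 y y = 3 y^{2}$)
$c = -759$ ($c = 9 - 3 \left(\left(2 + 6\right) \left(-2\right)\right)^{2} = 9 - 3 \left(8 \left(-2\right)\right)^{2} = 9 - 3 \left(-16\right)^{2} = 9 - 3 \cdot 256 = 9 - 768 = -759$)
$- \frac{28425}{q{\left(223,109 \right)}} + \frac{F{\left(-100 \right)}}{c} = - \frac{28425}{3} - \frac{46}{-759} = \left(-28425\right) \frac{1}{3} - - \frac{2}{33} = -9475 + \frac{2}{33} = - \frac{312673}{33}$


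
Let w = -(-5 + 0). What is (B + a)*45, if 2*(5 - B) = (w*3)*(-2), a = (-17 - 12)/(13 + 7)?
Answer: 3339/4 ≈ 834.75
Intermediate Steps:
w = 5 (w = -1*(-5) = 5)
a = -29/20 ≈ -1.4500
B = 20 (B = 5 - 5*3*(-2)/2 = 5 - 15*(-2)/2 = 5 - 1/2*(-30) = 5 + 15 = 20)
(B + a)*45 = (20 - 29/20)*45 = (371/20)*45 = 3339/4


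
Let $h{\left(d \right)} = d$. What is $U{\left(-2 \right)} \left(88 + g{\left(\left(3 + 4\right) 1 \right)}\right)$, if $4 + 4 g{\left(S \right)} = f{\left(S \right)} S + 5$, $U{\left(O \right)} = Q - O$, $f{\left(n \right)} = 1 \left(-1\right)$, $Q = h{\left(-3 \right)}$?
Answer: $- \frac{173}{2} \approx -86.5$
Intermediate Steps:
$Q = -3$
$f{\left(n \right)} = -1$
$U{\left(O \right)} = -3 - O$
$g{\left(S \right)} = \frac{1}{4} - \frac{S}{4}$ ($g{\left(S \right)} = -1 + \frac{- S + 5}{4} = -1 + \frac{5 - S}{4} = -1 - \left(- \frac{5}{4} + \frac{S}{4}\right) = \frac{1}{4} - \frac{S}{4}$)
$U{\left(-2 \right)} \left(88 + g{\left(\left(3 + 4\right) 1 \right)}\right) = \left(-3 - -2\right) \left(88 + \left(\frac{1}{4} - \frac{\left(3 + 4\right) 1}{4}\right)\right) = \left(-3 + 2\right) \left(88 + \left(\frac{1}{4} - \frac{7 \cdot 1}{4}\right)\right) = - (88 + \left(\frac{1}{4} - \frac{7}{4}\right)) = - (88 - \frac{3}{2}) = \left(-1\right) \frac{173}{2} = - \frac{173}{2}$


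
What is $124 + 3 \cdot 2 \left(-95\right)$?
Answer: $-446$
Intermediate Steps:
$124 + 3 \cdot 2 \left(-95\right) = 124 + 6 \left(-95\right) = 124 - 570 = -446$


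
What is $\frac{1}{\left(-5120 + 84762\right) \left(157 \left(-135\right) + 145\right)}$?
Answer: $- \frac{1}{1676464100} \approx -5.9649 \cdot 10^{-10}$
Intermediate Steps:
$\frac{1}{\left(-5120 + 84762\right) \left(157 \left(-135\right) + 145\right)} = \frac{1}{79642 \left(-21195 + 145\right)} = \frac{1}{79642 \left(-21050\right)} = \frac{1}{79642} \left(- \frac{1}{21050}\right) = - \frac{1}{1676464100}$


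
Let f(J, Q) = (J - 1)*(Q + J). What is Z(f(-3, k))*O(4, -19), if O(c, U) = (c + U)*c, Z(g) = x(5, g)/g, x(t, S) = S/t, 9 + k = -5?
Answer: -12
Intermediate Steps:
k = -14 (k = -9 - 5 = -14)
f(J, Q) = (-1 + J)*(J + Q)
Z(g) = ⅕ (Z(g) = (g/5)/g = ⅕)
O(c, U) = c*(U + c) (O(c, U) = (U + c)*c = c*(U + c))
Z(f(-3, k))*O(4, -19) = (4*(-19 + 4))/5 = (4*(-15))/5 = (⅕)*(-60) = -12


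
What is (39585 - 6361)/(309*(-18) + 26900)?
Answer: 16612/10669 ≈ 1.5570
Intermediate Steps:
(39585 - 6361)/(309*(-18) + 26900) = 33224/(-5562 + 26900) = 33224/21338 = 33224*(1/21338) = 16612/10669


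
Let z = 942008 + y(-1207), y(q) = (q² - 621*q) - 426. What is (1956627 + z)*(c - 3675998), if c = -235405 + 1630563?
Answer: -11642787268200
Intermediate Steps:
y(q) = -426 + q² - 621*q
c = 1395158
z = 3147978 (z = 942008 + (-426 + (-1207)² - 621*(-1207)) = 942008 + (-426 + 1456849 + 749547) = 942008 + 2205970 = 3147978)
(1956627 + z)*(c - 3675998) = (1956627 + 3147978)*(1395158 - 3675998) = 5104605*(-2280840) = -11642787268200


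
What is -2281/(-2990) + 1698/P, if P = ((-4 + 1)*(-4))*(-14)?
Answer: -391151/41860 ≈ -9.3443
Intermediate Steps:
P = -168 (P = -3*(-4)*(-14) = 12*(-14) = -168)
-2281/(-2990) + 1698/P = -2281/(-2990) + 1698/(-168) = -2281*(-1/2990) + 1698*(-1/168) = 2281/2990 - 283/28 = -391151/41860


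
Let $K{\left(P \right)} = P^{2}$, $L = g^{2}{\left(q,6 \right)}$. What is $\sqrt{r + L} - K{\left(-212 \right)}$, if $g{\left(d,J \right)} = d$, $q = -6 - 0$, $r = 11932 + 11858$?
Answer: $-44944 + 19 \sqrt{66} \approx -44790.0$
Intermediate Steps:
$r = 23790$
$q = -6$ ($q = -6 + 0 = -6$)
$L = 36$ ($L = \left(-6\right)^{2} = 36$)
$\sqrt{r + L} - K{\left(-212 \right)} = \sqrt{23790 + 36} - \left(-212\right)^{2} = \sqrt{23826} - 44944 = 19 \sqrt{66} - 44944 = -44944 + 19 \sqrt{66}$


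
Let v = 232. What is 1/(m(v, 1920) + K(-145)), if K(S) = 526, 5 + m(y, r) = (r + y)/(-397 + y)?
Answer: 165/83813 ≈ 0.0019687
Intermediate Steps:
m(y, r) = -5 + (r + y)/(-397 + y)
1/(m(v, 1920) + K(-145)) = 1/((1985 + 1920 - 4*232)/(-397 + 232) + 526) = 1/((1985 + 1920 - 928)/(-165) + 526) = 1/(-1/165*2977 + 526) = 1/(-2977/165 + 526) = 1/(83813/165) = 165/83813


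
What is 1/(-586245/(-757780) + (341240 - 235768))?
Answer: 151556/15985031681 ≈ 9.4811e-6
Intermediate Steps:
1/(-586245/(-757780) + (341240 - 235768)) = 1/(-586245*(-1/757780) + 105472) = 1/(117249/151556 + 105472) = 1/(15985031681/151556) = 151556/15985031681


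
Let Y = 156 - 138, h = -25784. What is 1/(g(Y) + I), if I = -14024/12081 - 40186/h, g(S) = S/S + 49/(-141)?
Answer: 7320167844/7687747603 ≈ 0.95219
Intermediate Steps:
Y = 18
g(S) = 92/141 (g(S) = 1 + 49*(-1/141) = 1 - 49/141 = 92/141)
I = 61946125/155748252 (I = -14024/12081 - 40186/(-25784) = -14024*1/12081 - 40186*(-1/25784) = -14024/12081 + 20093/12892 = 61946125/155748252 ≈ 0.39773)
1/(g(Y) + I) = 1/(92/141 + 61946125/155748252) = 1/(7687747603/7320167844) = 7320167844/7687747603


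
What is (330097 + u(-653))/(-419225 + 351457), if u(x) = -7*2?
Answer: -330083/67768 ≈ -4.8708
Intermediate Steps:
u(x) = -14
(330097 + u(-653))/(-419225 + 351457) = (330097 - 14)/(-419225 + 351457) = 330083/(-67768) = 330083*(-1/67768) = -330083/67768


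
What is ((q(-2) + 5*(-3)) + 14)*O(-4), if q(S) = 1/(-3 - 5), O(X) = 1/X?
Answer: 9/32 ≈ 0.28125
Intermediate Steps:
q(S) = -⅛ (q(S) = 1/(-8) = -⅛)
((q(-2) + 5*(-3)) + 14)*O(-4) = ((-⅛ + 5*(-3)) + 14)/(-4) = ((-⅛ - 15) + 14)*(-¼) = (-121/8 + 14)*(-¼) = -9/8*(-¼) = 9/32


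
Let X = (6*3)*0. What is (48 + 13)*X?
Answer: 0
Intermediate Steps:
X = 0 (X = 18*0 = 0)
(48 + 13)*X = (48 + 13)*0 = 61*0 = 0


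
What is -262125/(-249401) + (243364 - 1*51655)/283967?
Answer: 122247266184/70821653767 ≈ 1.7261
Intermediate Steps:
-262125/(-249401) + (243364 - 1*51655)/283967 = -262125*(-1/249401) + (243364 - 51655)*(1/283967) = 262125/249401 + 191709*(1/283967) = 262125/249401 + 191709/283967 = 122247266184/70821653767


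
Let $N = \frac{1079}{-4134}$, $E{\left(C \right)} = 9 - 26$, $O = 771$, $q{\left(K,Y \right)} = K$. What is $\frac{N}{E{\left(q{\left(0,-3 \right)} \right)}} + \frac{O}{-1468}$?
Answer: $- \frac{2023091}{3968004} \approx -0.50985$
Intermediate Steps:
$E{\left(C \right)} = -17$ ($E{\left(C \right)} = 9 - 26 = -17$)
$N = - \frac{83}{318}$ ($N = 1079 \left(- \frac{1}{4134}\right) = - \frac{83}{318} \approx -0.26101$)
$\frac{N}{E{\left(q{\left(0,-3 \right)} \right)}} + \frac{O}{-1468} = - \frac{83}{318 \left(-17\right)} + \frac{771}{-1468} = \left(- \frac{83}{318}\right) \left(- \frac{1}{17}\right) + 771 \left(- \frac{1}{1468}\right) = \frac{83}{5406} - \frac{771}{1468} = - \frac{2023091}{3968004}$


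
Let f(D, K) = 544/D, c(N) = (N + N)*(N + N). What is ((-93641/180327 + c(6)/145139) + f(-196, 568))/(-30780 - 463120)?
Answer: 603448864021/90486116670156900 ≈ 6.6690e-6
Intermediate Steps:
c(N) = 4*N**2 (c(N) = (2*N)*(2*N) = 4*N**2)
((-93641/180327 + c(6)/145139) + f(-196, 568))/(-30780 - 463120) = ((-93641/180327 + (4*6**2)/145139) + 544/(-196))/(-30780 - 463120) = ((-93641*1/180327 + (4*36)*(1/145139)) + 544*(-1/196))/(-493900) = ((-93641/180327 + 144*(1/145139)) - 136/49)*(-1/493900) = ((-93641/180327 + 144/145139) - 136/49)*(-1/493900) = (-13564994011/26172480453 - 136/49)*(-1/493900) = -603448864021/183207363171*(-1/493900) = 603448864021/90486116670156900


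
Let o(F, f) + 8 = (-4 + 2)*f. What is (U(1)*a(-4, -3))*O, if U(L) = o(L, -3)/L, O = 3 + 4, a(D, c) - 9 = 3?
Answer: -168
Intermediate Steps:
a(D, c) = 12 (a(D, c) = 9 + 3 = 12)
O = 7
o(F, f) = -8 - 2*f (o(F, f) = -8 + (-4 + 2)*f = -8 - 2*f)
U(L) = -2/L (U(L) = (-8 - 2*(-3))/L = (-8 + 6)/L = -2/L)
(U(1)*a(-4, -3))*O = (-2/1*12)*7 = (-2*1*12)*7 = -2*12*7 = -24*7 = -168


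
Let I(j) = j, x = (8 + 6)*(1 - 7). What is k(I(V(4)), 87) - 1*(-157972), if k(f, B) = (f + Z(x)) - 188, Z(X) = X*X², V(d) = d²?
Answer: -434904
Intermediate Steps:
x = -84 (x = 14*(-6) = -84)
Z(X) = X³
k(f, B) = -592892 + f (k(f, B) = (f + (-84)³) - 188 = (f - 592704) - 188 = (-592704 + f) - 188 = -592892 + f)
k(I(V(4)), 87) - 1*(-157972) = (-592892 + 4²) - 1*(-157972) = (-592892 + 16) + 157972 = -592876 + 157972 = -434904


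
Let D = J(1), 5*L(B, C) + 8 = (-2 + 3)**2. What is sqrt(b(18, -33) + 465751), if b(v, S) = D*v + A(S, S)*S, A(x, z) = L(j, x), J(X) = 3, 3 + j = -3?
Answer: 2*sqrt(2911570)/5 ≈ 682.53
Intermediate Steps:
j = -6 (j = -3 - 3 = -6)
L(B, C) = -7/5 (L(B, C) = -8/5 + (-2 + 3)**2/5 = -8/5 + (1/5)*1**2 = -8/5 + (1/5)*1 = -8/5 + 1/5 = -7/5)
D = 3
A(x, z) = -7/5
b(v, S) = 3*v - 7*S/5
sqrt(b(18, -33) + 465751) = sqrt((3*18 - 7/5*(-33)) + 465751) = sqrt((54 + 231/5) + 465751) = sqrt(501/5 + 465751) = sqrt(2329256/5) = 2*sqrt(2911570)/5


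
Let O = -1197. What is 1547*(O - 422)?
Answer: -2504593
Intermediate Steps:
1547*(O - 422) = 1547*(-1197 - 422) = 1547*(-1619) = -2504593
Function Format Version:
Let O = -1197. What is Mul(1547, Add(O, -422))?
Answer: -2504593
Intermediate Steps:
Mul(1547, Add(O, -422)) = Mul(1547, Add(-1197, -422)) = Mul(1547, -1619) = -2504593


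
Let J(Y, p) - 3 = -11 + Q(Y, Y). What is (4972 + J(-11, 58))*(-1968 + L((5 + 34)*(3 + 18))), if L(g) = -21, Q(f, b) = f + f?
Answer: -9829638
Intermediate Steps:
Q(f, b) = 2*f
J(Y, p) = -8 + 2*Y (J(Y, p) = 3 + (-11 + 2*Y) = -8 + 2*Y)
(4972 + J(-11, 58))*(-1968 + L((5 + 34)*(3 + 18))) = (4972 + (-8 + 2*(-11)))*(-1968 - 21) = (4972 + (-8 - 22))*(-1989) = (4972 - 30)*(-1989) = 4942*(-1989) = -9829638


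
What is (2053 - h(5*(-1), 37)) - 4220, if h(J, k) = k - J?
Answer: -2209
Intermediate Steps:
(2053 - h(5*(-1), 37)) - 4220 = (2053 - (37 - 5*(-1))) - 4220 = (2053 - (37 - 1*(-5))) - 4220 = (2053 - (37 + 5)) - 4220 = (2053 - 1*42) - 4220 = (2053 - 42) - 4220 = 2011 - 4220 = -2209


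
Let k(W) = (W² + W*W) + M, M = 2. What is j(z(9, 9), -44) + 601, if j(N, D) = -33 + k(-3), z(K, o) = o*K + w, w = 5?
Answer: 588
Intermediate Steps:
z(K, o) = 5 + K*o (z(K, o) = o*K + 5 = K*o + 5 = 5 + K*o)
k(W) = 2 + 2*W² (k(W) = (W² + W*W) + 2 = (W² + W²) + 2 = 2*W² + 2 = 2 + 2*W²)
j(N, D) = -13 (j(N, D) = -33 + (2 + 2*(-3)²) = -33 + (2 + 2*9) = -33 + (2 + 18) = -33 + 20 = -13)
j(z(9, 9), -44) + 601 = -13 + 601 = 588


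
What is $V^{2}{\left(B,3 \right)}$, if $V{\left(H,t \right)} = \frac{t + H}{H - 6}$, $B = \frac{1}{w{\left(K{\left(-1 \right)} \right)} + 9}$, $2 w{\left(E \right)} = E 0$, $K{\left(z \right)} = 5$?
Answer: $\frac{784}{2809} \approx 0.2791$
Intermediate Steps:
$w{\left(E \right)} = 0$ ($w{\left(E \right)} = \frac{E 0}{2} = \frac{1}{2} \cdot 0 = 0$)
$B = \frac{1}{9}$ ($B = \frac{1}{0 + 9} = \frac{1}{9} \approx 0.11111$)
$V{\left(H,t \right)} = \frac{H + t}{-6 + H}$
$V^{2}{\left(B,3 \right)} = \left(\frac{\frac{1}{9} + 3}{-6 + \frac{1}{9}}\right)^{2} = \left(\frac{1}{- \frac{53}{9}} \cdot \frac{28}{9}\right)^{2} = \left(\left(- \frac{9}{53}\right) \frac{28}{9}\right)^{2} = \left(- \frac{28}{53}\right)^{2} = \frac{784}{2809}$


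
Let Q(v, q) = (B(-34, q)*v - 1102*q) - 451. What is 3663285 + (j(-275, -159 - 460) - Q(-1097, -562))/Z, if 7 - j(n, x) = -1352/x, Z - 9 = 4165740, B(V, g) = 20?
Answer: 1049571257384921/286510959 ≈ 3.6633e+6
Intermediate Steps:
Z = 4165749 (Z = 9 + 4165740 = 4165749)
Q(v, q) = -451 - 1102*q + 20*v (Q(v, q) = (20*v - 1102*q) - 451 = (-1102*q + 20*v) - 451 = -451 - 1102*q + 20*v)
j(n, x) = 7 + 1352/x (j(n, x) = 7 - (-1352)/x = 7 + 1352/x)
3663285 + (j(-275, -159 - 460) - Q(-1097, -562))/Z = 3663285 + ((7 + 1352/(-159 - 460)) - (-451 - 1102*(-562) + 20*(-1097)))/4165749 = 3663285 + ((7 + 1352/(-619)) - (-451 + 619324 - 21940))*(1/4165749) = 3663285 + ((7 + 1352*(-1/619)) - 1*596933)*(1/4165749) = 3663285 + ((7 - 1352/619) - 596933)*(1/4165749) = 3663285 + (2981/619 - 596933)*(1/4165749) = 3663285 - 369498546/619*1/4165749 = 3663285 - 41055394/286510959 = 1049571257384921/286510959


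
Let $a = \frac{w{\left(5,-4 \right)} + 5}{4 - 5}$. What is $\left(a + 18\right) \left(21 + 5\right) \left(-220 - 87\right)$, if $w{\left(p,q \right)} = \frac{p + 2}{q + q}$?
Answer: $- \frac{443001}{4} \approx -1.1075 \cdot 10^{5}$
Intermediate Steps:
$w{\left(p,q \right)} = \frac{2 + p}{2 q}$
$a = - \frac{33}{8}$ ($a = \frac{\frac{2 + 5}{2 \left(-4\right)} + 5}{4 - 5} = \frac{\frac{1}{2} \left(- \frac{1}{4}\right) 7 + 5}{-1} = - (- \frac{7}{8} + 5) = \left(-1\right) \frac{33}{8} = - \frac{33}{8} \approx -4.125$)
$\left(a + 18\right) \left(21 + 5\right) \left(-220 - 87\right) = \left(- \frac{33}{8} + 18\right) \left(21 + 5\right) \left(-220 - 87\right) = \frac{111}{8} \cdot 26 \left(-220 - 87\right) = \frac{1443}{4} \left(-307\right) = - \frac{443001}{4}$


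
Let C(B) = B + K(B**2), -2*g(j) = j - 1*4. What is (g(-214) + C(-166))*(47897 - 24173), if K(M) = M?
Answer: 652386276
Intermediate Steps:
g(j) = 2 - j/2 (g(j) = -(j - 1*4)/2 = -(j - 4)/2 = -(-4 + j)/2 = 2 - j/2)
C(B) = B + B**2
(g(-214) + C(-166))*(47897 - 24173) = ((2 - 1/2*(-214)) - 166*(1 - 166))*(47897 - 24173) = ((2 + 107) - 166*(-165))*23724 = (109 + 27390)*23724 = 27499*23724 = 652386276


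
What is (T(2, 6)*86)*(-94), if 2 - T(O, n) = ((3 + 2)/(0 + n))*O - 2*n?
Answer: -299108/3 ≈ -99703.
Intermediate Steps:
T(O, n) = 2 + 2*n - 5*O/n (T(O, n) = 2 - (((3 + 2)/(0 + n))*O - 2*n) = 2 - ((5/n)*O - 2*n) = 2 - (5*O/n - 2*n) = 2 - (-2*n + 5*O/n) = 2 + (2*n - 5*O/n) = 2 + 2*n - 5*O/n)
(T(2, 6)*86)*(-94) = ((2 + 2*6 - 5*2/6)*86)*(-94) = ((2 + 12 - 5*2*⅙)*86)*(-94) = ((2 + 12 - 5/3)*86)*(-94) = ((37/3)*86)*(-94) = (3182/3)*(-94) = -299108/3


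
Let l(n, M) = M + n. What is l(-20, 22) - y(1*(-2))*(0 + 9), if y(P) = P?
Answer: 20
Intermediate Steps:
l(-20, 22) - y(1*(-2))*(0 + 9) = (22 - 20) - 1*(-2)*(0 + 9) = 2 - (-2)*9 = 2 - 1*(-18) = 2 + 18 = 20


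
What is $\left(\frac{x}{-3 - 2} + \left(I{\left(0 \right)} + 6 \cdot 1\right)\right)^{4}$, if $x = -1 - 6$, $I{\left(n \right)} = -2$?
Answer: $\frac{531441}{625} \approx 850.31$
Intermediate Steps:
$x = -7$ ($x = -1 - 6 = -7$)
$\left(\frac{x}{-3 - 2} + \left(I{\left(0 \right)} + 6 \cdot 1\right)\right)^{4} = \left(- \frac{7}{-3 - 2} + \left(-2 + 6 \cdot 1\right)\right)^{4} = \left(- \frac{7}{-5} + \left(-2 + 6\right)\right)^{4} = \left(\left(-7\right) \left(- \frac{1}{5}\right) + 4\right)^{4} = \left(\frac{7}{5} + 4\right)^{4} = \left(\frac{27}{5}\right)^{4} = \frac{531441}{625}$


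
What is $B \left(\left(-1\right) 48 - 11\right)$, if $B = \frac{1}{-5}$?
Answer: $\frac{59}{5} \approx 11.8$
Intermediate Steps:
$B = - \frac{1}{5} \approx -0.2$
$B \left(\left(-1\right) 48 - 11\right) = - \frac{\left(-1\right) 48 - 11}{5} = - \frac{-48 - 11}{5} = \left(- \frac{1}{5}\right) \left(-59\right) = \frac{59}{5}$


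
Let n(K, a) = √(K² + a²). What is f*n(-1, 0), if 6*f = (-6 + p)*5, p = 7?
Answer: ⅚ ≈ 0.83333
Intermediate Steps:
f = ⅚ (f = ((-6 + 7)*5)/6 = (1*5)/6 = (⅙)*5 = ⅚ ≈ 0.83333)
f*n(-1, 0) = 5*√((-1)² + 0²)/6 = 5*√(1 + 0)/6 = 5*√1/6 = (⅚)*1 = ⅚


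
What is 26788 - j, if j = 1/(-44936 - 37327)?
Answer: 2203661245/82263 ≈ 26788.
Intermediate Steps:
j = -1/82263 (j = 1/(-82263) = -1/82263 ≈ -1.2156e-5)
26788 - j = 26788 - 1*(-1/82263) = 26788 + 1/82263 = 2203661245/82263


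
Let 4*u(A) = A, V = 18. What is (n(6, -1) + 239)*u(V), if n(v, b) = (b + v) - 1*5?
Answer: 2151/2 ≈ 1075.5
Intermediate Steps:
u(A) = A/4
n(v, b) = -5 + b + v (n(v, b) = (b + v) - 5 = -5 + b + v)
(n(6, -1) + 239)*u(V) = ((-5 - 1 + 6) + 239)*((¼)*18) = (0 + 239)*(9/2) = 239*(9/2) = 2151/2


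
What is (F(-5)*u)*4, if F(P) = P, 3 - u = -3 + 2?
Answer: -80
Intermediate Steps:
u = 4 (u = 3 - (-3 + 2) = 3 - 1*(-1) = 3 + 1 = 4)
(F(-5)*u)*4 = -5*4*4 = -20*4 = -80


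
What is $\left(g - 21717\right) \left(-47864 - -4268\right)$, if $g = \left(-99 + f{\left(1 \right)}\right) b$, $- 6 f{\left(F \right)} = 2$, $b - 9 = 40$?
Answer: $1158970596$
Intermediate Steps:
$b = 49$ ($b = 9 + 40 = 49$)
$f{\left(F \right)} = - \frac{1}{3}$ ($f{\left(F \right)} = \left(- \frac{1}{6}\right) 2 = - \frac{1}{3}$)
$g = - \frac{14602}{3}$ ($g = \left(-99 - \frac{1}{3}\right) 49 = \left(- \frac{298}{3}\right) 49 = - \frac{14602}{3} \approx -4867.3$)
$\left(g - 21717\right) \left(-47864 - -4268\right) = \left(- \frac{14602}{3} - 21717\right) \left(-47864 - -4268\right) = \left(- \frac{14602}{3} - 21717\right) \left(-47864 + 4268\right) = \left(- \frac{79753}{3}\right) \left(-43596\right) = 1158970596$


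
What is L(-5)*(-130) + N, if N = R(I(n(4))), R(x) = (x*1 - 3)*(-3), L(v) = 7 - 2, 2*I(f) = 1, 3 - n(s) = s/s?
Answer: -1285/2 ≈ -642.50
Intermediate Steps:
n(s) = 2 (n(s) = 3 - s/s = 3 - 1*1 = 3 - 1 = 2)
I(f) = ½ (I(f) = (½)*1 = ½)
L(v) = 5
R(x) = 9 - 3*x (R(x) = (x - 3)*(-3) = (-3 + x)*(-3) = 9 - 3*x)
N = 15/2 (N = 9 - 3*½ = 9 - 3/2 = 15/2 ≈ 7.5000)
L(-5)*(-130) + N = 5*(-130) + 15/2 = -650 + 15/2 = -1285/2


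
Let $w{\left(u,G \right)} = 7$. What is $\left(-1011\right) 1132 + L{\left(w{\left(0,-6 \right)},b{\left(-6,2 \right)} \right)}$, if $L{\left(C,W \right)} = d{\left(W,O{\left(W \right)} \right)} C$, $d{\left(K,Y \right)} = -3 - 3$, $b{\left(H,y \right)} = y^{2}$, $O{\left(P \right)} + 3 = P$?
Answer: $-1144494$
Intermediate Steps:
$O{\left(P \right)} = -3 + P$
$d{\left(K,Y \right)} = -6$
$L{\left(C,W \right)} = - 6 C$
$\left(-1011\right) 1132 + L{\left(w{\left(0,-6 \right)},b{\left(-6,2 \right)} \right)} = \left(-1011\right) 1132 - 42 = -1144452 - 42 = -1144494$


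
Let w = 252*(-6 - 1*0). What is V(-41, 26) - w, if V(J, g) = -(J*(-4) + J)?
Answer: 1389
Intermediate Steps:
w = -1512 (w = 252*(-6 + 0) = 252*(-6) = -1512)
V(J, g) = 3*J (V(J, g) = -(-4*J + J) = -(-3)*J = 3*J)
V(-41, 26) - w = 3*(-41) - 1*(-1512) = -123 + 1512 = 1389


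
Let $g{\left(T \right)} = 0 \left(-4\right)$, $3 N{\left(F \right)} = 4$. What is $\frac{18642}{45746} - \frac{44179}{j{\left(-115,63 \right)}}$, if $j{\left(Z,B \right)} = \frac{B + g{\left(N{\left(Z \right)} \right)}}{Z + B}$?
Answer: $\frac{52546913107}{1440999} \approx 36466.0$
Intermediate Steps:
$N{\left(F \right)} = \frac{4}{3}$ ($N{\left(F \right)} = \frac{1}{3} \cdot 4 = \frac{4}{3}$)
$g{\left(T \right)} = 0$
$j{\left(Z,B \right)} = \frac{B}{B + Z}$ ($j{\left(Z,B \right)} = \frac{B + 0}{Z + B} = \frac{B}{B + Z}$)
$\frac{18642}{45746} - \frac{44179}{j{\left(-115,63 \right)}} = \frac{18642}{45746} - \frac{44179}{63 \frac{1}{63 - 115}} = 18642 \cdot \frac{1}{45746} - \frac{44179}{63 \frac{1}{-52}} = \frac{9321}{22873} - \frac{44179}{63 \left(- \frac{1}{52}\right)} = \frac{9321}{22873} - \frac{44179}{- \frac{63}{52}} = \frac{9321}{22873} - - \frac{2297308}{63} = \frac{9321}{22873} + \frac{2297308}{63} = \frac{52546913107}{1440999}$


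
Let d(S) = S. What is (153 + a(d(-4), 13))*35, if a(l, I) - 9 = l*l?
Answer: 6230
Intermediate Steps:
a(l, I) = 9 + l² (a(l, I) = 9 + l*l = 9 + l²)
(153 + a(d(-4), 13))*35 = (153 + (9 + (-4)²))*35 = (153 + (9 + 16))*35 = (153 + 25)*35 = 178*35 = 6230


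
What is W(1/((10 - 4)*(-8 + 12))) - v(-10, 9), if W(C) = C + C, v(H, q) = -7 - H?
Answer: -35/12 ≈ -2.9167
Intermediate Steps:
W(C) = 2*C
W(1/((10 - 4)*(-8 + 12))) - v(-10, 9) = 2/(((10 - 4)*(-8 + 12))) - (-7 - 1*(-10)) = 2/((6*4)) - (-7 + 10) = 2/24 - 1*3 = 2*(1/24) - 3 = 1/12 - 3 = -35/12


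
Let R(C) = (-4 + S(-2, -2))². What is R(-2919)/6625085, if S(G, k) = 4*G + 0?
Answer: 144/6625085 ≈ 2.1736e-5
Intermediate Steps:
S(G, k) = 4*G
R(C) = 144 (R(C) = (-4 + 4*(-2))² = (-4 - 8)² = (-12)² = 144)
R(-2919)/6625085 = 144/6625085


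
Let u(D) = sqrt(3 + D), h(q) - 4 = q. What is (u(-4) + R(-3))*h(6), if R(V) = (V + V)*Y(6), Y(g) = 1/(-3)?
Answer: 20 + 10*I ≈ 20.0 + 10.0*I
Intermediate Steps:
h(q) = 4 + q
Y(g) = -1/3
R(V) = -2*V/3 (R(V) = (V + V)*(-1/3) = (2*V)*(-1/3) = -2*V/3)
(u(-4) + R(-3))*h(6) = (sqrt(3 - 4) - 2/3*(-3))*(4 + 6) = (sqrt(-1) + 2)*10 = (I + 2)*10 = (2 + I)*10 = 20 + 10*I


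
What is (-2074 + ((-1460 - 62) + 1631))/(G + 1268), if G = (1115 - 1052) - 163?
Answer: -1965/1168 ≈ -1.6824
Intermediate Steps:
G = -100 (G = 63 - 163 = -100)
(-2074 + ((-1460 - 62) + 1631))/(G + 1268) = (-2074 + ((-1460 - 62) + 1631))/(-100 + 1268) = (-2074 + (-1522 + 1631))/1168 = (-2074 + 109)*(1/1168) = -1965*1/1168 = -1965/1168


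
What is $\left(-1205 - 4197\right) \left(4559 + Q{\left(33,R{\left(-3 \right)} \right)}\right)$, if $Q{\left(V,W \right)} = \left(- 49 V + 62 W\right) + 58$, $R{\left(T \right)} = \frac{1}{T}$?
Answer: $- \frac{48283076}{3} \approx -1.6094 \cdot 10^{7}$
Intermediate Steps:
$Q{\left(V,W \right)} = 58 - 49 V + 62 W$
$\left(-1205 - 4197\right) \left(4559 + Q{\left(33,R{\left(-3 \right)} \right)}\right) = \left(-1205 - 4197\right) \left(4559 + \left(58 - 1617 + \frac{62}{-3}\right)\right) = - 5402 \left(4559 + \left(58 - 1617 + 62 \left(- \frac{1}{3}\right)\right)\right) = - 5402 \left(4559 - \frac{4739}{3}\right) = \left(-5402\right) \frac{8938}{3} = - \frac{48283076}{3}$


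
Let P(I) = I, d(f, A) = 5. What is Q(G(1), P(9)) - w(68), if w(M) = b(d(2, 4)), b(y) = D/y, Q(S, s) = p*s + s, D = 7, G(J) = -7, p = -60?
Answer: -2662/5 ≈ -532.40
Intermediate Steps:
Q(S, s) = -59*s (Q(S, s) = -60*s + s = -59*s)
b(y) = 7/y
w(M) = 7/5
Q(G(1), P(9)) - w(68) = -59*9 - 1*7/5 = -531 - 7/5 = -2662/5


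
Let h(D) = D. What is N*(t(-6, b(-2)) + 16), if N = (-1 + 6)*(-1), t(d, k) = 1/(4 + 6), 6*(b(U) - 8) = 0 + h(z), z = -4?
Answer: -161/2 ≈ -80.500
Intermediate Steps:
b(U) = 22/3 (b(U) = 8 + (0 - 4)/6 = 8 + (1/6)*(-4) = 8 - 2/3 = 22/3)
t(d, k) = 1/10
N = -5 (N = 5*(-1) = -5)
N*(t(-6, b(-2)) + 16) = -5*(1/10 + 16) = -5*161/10 = -161/2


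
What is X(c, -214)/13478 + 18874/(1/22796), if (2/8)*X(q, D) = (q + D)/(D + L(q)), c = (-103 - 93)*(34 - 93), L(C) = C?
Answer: 2899466233258/6739 ≈ 4.3025e+8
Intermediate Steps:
c = 11564 (c = -196*(-59) = 11564)
X(q, D) = 4 (X(q, D) = 4*((q + D)/(D + q)) = 4*((D + q)/(D + q)) = 4*1 = 4)
X(c, -214)/13478 + 18874/(1/22796) = 4/13478 + 18874/(1/22796) = 4*(1/13478) + 18874/(1/22796) = 2/6739 + 18874*22796 = 2/6739 + 430251704 = 2899466233258/6739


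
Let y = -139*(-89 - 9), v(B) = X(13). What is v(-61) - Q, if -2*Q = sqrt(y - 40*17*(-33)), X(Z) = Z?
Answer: 13 + sqrt(36062)/2 ≈ 107.95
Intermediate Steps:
v(B) = 13
y = 13622 (y = -139*(-98) = 13622)
Q = -sqrt(36062)/2 (Q = -sqrt(13622 - 40*17*(-33))/2 = -sqrt(13622 - 680*(-33))/2 = -sqrt(13622 + 22440)/2 = -sqrt(36062)/2 ≈ -94.950)
v(-61) - Q = 13 - (-1)*sqrt(36062)/2 = 13 + sqrt(36062)/2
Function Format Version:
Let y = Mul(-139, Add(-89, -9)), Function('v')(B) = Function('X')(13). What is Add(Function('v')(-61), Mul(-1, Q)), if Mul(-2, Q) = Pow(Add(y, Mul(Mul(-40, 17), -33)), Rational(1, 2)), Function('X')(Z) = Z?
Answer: Add(13, Mul(Rational(1, 2), Pow(36062, Rational(1, 2)))) ≈ 107.95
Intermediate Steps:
Function('v')(B) = 13
y = 13622 (y = Mul(-139, -98) = 13622)
Q = Mul(Rational(-1, 2), Pow(36062, Rational(1, 2))) (Q = Mul(Rational(-1, 2), Pow(Add(13622, Mul(Mul(-40, 17), -33)), Rational(1, 2))) = Mul(Rational(-1, 2), Pow(Add(13622, Mul(-680, -33)), Rational(1, 2))) = Mul(Rational(-1, 2), Pow(Add(13622, 22440), Rational(1, 2))) = Mul(Rational(-1, 2), Pow(36062, Rational(1, 2))) ≈ -94.950)
Add(Function('v')(-61), Mul(-1, Q)) = Add(13, Mul(-1, Mul(Rational(-1, 2), Pow(36062, Rational(1, 2))))) = Add(13, Mul(Rational(1, 2), Pow(36062, Rational(1, 2))))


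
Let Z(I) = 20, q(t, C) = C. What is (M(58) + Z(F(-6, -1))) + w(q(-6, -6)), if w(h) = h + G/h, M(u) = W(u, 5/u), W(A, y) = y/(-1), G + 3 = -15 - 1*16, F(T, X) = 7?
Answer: 3407/174 ≈ 19.580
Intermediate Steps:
G = -34 (G = -3 + (-15 - 1*16) = -3 + (-15 - 16) = -3 - 31 = -34)
W(A, y) = -y (W(A, y) = y*(-1) = -y)
M(u) = -5/u
w(h) = h - 34/h
(M(58) + Z(F(-6, -1))) + w(q(-6, -6)) = (-5/58 + 20) + (-6 - 34/(-6)) = (-5*1/58 + 20) + (-6 - 34*(-1/6)) = (-5/58 + 20) + (-6 + 17/3) = 1155/58 - 1/3 = 3407/174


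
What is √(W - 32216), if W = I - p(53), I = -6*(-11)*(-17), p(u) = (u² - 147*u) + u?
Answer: I*√28409 ≈ 168.55*I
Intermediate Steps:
p(u) = u² - 146*u
I = -1122 (I = 66*(-17) = -1122)
W = 3807 (W = -1122 - 53*(-146 + 53) = -1122 - 53*(-93) = -1122 - 1*(-4929) = -1122 + 4929 = 3807)
√(W - 32216) = √(3807 - 32216) = √(-28409) = I*√28409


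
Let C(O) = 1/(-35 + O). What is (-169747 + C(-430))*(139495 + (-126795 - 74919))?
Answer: 4911092257964/465 ≈ 1.0561e+10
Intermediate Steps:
(-169747 + C(-430))*(139495 + (-126795 - 74919)) = (-169747 + 1/(-35 - 430))*(139495 + (-126795 - 74919)) = (-169747 + 1/(-465))*(139495 - 201714) = (-169747 - 1/465)*(-62219) = -78932356/465*(-62219) = 4911092257964/465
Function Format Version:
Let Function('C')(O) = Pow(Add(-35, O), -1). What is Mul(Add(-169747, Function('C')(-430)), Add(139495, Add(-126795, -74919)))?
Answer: Rational(4911092257964, 465) ≈ 1.0561e+10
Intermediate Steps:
Mul(Add(-169747, Function('C')(-430)), Add(139495, Add(-126795, -74919))) = Mul(Add(-169747, Pow(Add(-35, -430), -1)), Add(139495, Add(-126795, -74919))) = Mul(Add(-169747, Pow(-465, -1)), Add(139495, -201714)) = Mul(Add(-169747, Rational(-1, 465)), -62219) = Mul(Rational(-78932356, 465), -62219) = Rational(4911092257964, 465)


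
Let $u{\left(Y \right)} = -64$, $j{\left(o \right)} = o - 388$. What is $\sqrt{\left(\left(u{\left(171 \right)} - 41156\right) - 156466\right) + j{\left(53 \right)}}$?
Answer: $i \sqrt{198021} \approx 445.0 i$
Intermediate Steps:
$j{\left(o \right)} = -388 + o$
$\sqrt{\left(\left(u{\left(171 \right)} - 41156\right) - 156466\right) + j{\left(53 \right)}} = \sqrt{\left(\left(-64 - 41156\right) - 156466\right) + \left(-388 + 53\right)} = \sqrt{\left(-41220 - 156466\right) - 335} = \sqrt{-197686 - 335} = \sqrt{-198021} = i \sqrt{198021}$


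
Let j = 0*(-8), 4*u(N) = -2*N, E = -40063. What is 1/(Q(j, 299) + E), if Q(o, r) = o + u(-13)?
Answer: -2/80113 ≈ -2.4965e-5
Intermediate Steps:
u(N) = -N/2 (u(N) = (-2*N)/4 = -N/2)
j = 0
Q(o, r) = 13/2 + o (Q(o, r) = o - ½*(-13) = o + 13/2 = 13/2 + o)
1/(Q(j, 299) + E) = 1/((13/2 + 0) - 40063) = 1/(13/2 - 40063) = 1/(-80113/2) = -2/80113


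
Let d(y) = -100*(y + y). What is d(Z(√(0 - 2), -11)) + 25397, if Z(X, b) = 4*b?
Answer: 34197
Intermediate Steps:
d(y) = -200*y
d(Z(√(0 - 2), -11)) + 25397 = -800*(-11) + 25397 = -200*(-44) + 25397 = 8800 + 25397 = 34197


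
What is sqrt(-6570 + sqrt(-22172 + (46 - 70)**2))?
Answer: sqrt(-6570 + 2*I*sqrt(5399)) ≈ 0.9065 + 81.061*I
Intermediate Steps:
sqrt(-6570 + sqrt(-22172 + (46 - 70)**2)) = sqrt(-6570 + sqrt(-22172 + (-24)**2)) = sqrt(-6570 + sqrt(-22172 + 576)) = sqrt(-6570 + sqrt(-21596)) = sqrt(-6570 + 2*I*sqrt(5399))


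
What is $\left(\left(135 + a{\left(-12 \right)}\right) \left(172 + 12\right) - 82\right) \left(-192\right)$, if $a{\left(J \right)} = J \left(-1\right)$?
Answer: $-5177472$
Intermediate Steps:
$a{\left(J \right)} = - J$
$\left(\left(135 + a{\left(-12 \right)}\right) \left(172 + 12\right) - 82\right) \left(-192\right) = \left(\left(135 - -12\right) \left(172 + 12\right) - 82\right) \left(-192\right) = \left(\left(135 + 12\right) 184 - 82\right) \left(-192\right) = \left(147 \cdot 184 - 82\right) \left(-192\right) = \left(27048 - 82\right) \left(-192\right) = 26966 \left(-192\right) = -5177472$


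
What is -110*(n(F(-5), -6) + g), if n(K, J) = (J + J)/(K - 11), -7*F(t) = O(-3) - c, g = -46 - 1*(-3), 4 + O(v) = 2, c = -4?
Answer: 364430/79 ≈ 4613.0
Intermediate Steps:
O(v) = -2 (O(v) = -4 + 2 = -2)
g = -43 (g = -46 + 3 = -43)
F(t) = -2/7 (F(t) = -(-2 - 1*(-4))/7 = -(-2 + 4)/7 = -⅐*2 = -2/7)
n(K, J) = 2*J/(-11 + K) (n(K, J) = (2*J)/(-11 + K) = 2*J/(-11 + K))
-110*(n(F(-5), -6) + g) = -110*(2*(-6)/(-11 - 2/7) - 43) = -110*(2*(-6)/(-79/7) - 43) = -110*(2*(-6)*(-7/79) - 43) = -110*(84/79 - 43) = -110*(-3313/79) = 364430/79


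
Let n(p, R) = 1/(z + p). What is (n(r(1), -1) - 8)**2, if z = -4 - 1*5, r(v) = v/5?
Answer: 127449/1936 ≈ 65.831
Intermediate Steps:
r(v) = v/5 (r(v) = v*(1/5) = v/5)
z = -9 (z = -4 - 5 = -9)
n(p, R) = 1/(-9 + p)
(n(r(1), -1) - 8)**2 = (1/(-9 + (1/5)*1) - 8)**2 = (1/(-9 + 1/5) - 8)**2 = (1/(-44/5) - 8)**2 = (-5/44 - 8)**2 = (-357/44)**2 = 127449/1936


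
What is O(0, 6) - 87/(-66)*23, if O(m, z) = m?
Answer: 667/22 ≈ 30.318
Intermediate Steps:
O(0, 6) - 87/(-66)*23 = 0 - 87/(-66)*23 = 0 - 87*(-1/66)*23 = 0 + (29/22)*23 = 0 + 667/22 = 667/22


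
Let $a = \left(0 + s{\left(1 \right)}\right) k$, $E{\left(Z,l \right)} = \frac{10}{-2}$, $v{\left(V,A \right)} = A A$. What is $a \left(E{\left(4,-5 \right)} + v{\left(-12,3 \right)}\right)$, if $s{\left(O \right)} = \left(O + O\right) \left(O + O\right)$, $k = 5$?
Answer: $80$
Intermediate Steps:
$s{\left(O \right)} = 4 O^{2}$ ($s{\left(O \right)} = 2 O 2 O = 4 O^{2}$)
$v{\left(V,A \right)} = A^{2}$
$E{\left(Z,l \right)} = -5$ ($E{\left(Z,l \right)} = 10 \left(- \frac{1}{2}\right) = -5$)
$a = 20$ ($a = \left(0 + 4 \cdot 1^{2}\right) 5 = \left(0 + 4 \cdot 1\right) 5 = \left(0 + 4\right) 5 = 4 \cdot 5 = 20$)
$a \left(E{\left(4,-5 \right)} + v{\left(-12,3 \right)}\right) = 20 \left(-5 + 3^{2}\right) = 20 \left(-5 + 9\right) = 20 \cdot 4 = 80$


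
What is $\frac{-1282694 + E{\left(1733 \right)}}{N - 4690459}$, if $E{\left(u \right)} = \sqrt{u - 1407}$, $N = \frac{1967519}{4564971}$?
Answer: $\frac{2927730455937}{10705903672085} - \frac{4564971 \sqrt{326}}{21411807344170} \approx 0.27347$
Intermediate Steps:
$N = \frac{1967519}{4564971}$ ($N = 1967519 \cdot \frac{1}{4564971} = \frac{1967519}{4564971} \approx 0.431$)
$E{\left(u \right)} = \sqrt{-1407 + u}$
$\frac{-1282694 + E{\left(1733 \right)}}{N - 4690459} = \frac{-1282694 + \sqrt{-1407 + 1733}}{\frac{1967519}{4564971} - 4690459} = \frac{-1282694 + \sqrt{326}}{- \frac{21411807344170}{4564971}} = \left(-1282694 + \sqrt{326}\right) \left(- \frac{4564971}{21411807344170}\right) = \frac{2927730455937}{10705903672085} - \frac{4564971 \sqrt{326}}{21411807344170}$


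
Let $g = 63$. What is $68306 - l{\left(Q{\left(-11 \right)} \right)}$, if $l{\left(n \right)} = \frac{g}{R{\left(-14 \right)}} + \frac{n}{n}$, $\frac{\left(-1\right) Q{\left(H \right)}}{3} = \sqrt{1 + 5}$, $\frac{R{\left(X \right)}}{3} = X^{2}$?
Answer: $\frac{1912537}{28} \approx 68305.0$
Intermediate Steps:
$R{\left(X \right)} = 3 X^{2}$
$Q{\left(H \right)} = - 3 \sqrt{6}$ ($Q{\left(H \right)} = - 3 \sqrt{1 + 5} = - 3 \sqrt{6}$)
$l{\left(n \right)} = \frac{31}{28}$ ($l{\left(n \right)} = \frac{63}{3 \left(-14\right)^{2}} + \frac{n}{n} = \frac{63}{3 \cdot 196} + 1 = \frac{63}{588} + 1 = 63 \cdot \frac{1}{588} + 1 = \frac{3}{28} + 1 = \frac{31}{28}$)
$68306 - l{\left(Q{\left(-11 \right)} \right)} = 68306 - \frac{31}{28} = \frac{1912537}{28}$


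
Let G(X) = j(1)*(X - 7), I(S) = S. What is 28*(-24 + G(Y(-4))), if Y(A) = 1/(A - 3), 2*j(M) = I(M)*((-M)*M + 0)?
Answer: -572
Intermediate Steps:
j(M) = -M³/2 (j(M) = (M*((-M)*M + 0))/2 = (M*(-M² + 0))/2 = (M*(-M²))/2 = (-M³)/2 = -M³/2)
Y(A) = 1/(-3 + A)
G(X) = 7/2 - X/2 (G(X) = (-½*1³)*(X - 7) = (-½*1)*(-7 + X) = -(-7 + X)/2 = 7/2 - X/2)
28*(-24 + G(Y(-4))) = 28*(-24 + (7/2 - 1/(2*(-3 - 4)))) = 28*(-24 + (7/2 - ½/(-7))) = 28*(-24 + (7/2 - ½*(-⅐))) = 28*(-24 + (7/2 + 1/14)) = 28*(-24 + 25/7) = 28*(-143/7) = -572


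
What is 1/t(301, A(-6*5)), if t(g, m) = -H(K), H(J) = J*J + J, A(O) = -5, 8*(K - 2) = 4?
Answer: -4/35 ≈ -0.11429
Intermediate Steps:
K = 5/2 (K = 2 + (⅛)*4 = 2 + ½ = 5/2 ≈ 2.5000)
H(J) = J + J² (H(J) = J² + J = J + J²)
t(g, m) = -35/4 (t(g, m) = -5*(1 + 5/2)/2 = -5*7/(2*2) = -1*35/4 = -35/4)
1/t(301, A(-6*5)) = 1/(-35/4) = -4/35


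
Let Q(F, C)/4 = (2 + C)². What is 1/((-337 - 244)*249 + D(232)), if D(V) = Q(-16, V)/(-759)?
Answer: -253/36674265 ≈ -6.8986e-6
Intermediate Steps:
Q(F, C) = 4*(2 + C)²
D(V) = -4*(2 + V)²/759 (D(V) = (4*(2 + V)²)/(-759) = (4*(2 + V)²)*(-1/759) = -4*(2 + V)²/759)
1/((-337 - 244)*249 + D(232)) = 1/((-337 - 244)*249 - 4*(2 + 232)²/759) = 1/(-581*249 - 4/759*234²) = 1/(-144669 - 4/759*54756) = 1/(-144669 - 73008/253) = 1/(-36674265/253) = -253/36674265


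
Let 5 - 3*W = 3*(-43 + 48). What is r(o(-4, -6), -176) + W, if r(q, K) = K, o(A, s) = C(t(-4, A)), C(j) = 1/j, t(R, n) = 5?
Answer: -538/3 ≈ -179.33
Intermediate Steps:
C(j) = 1/j
o(A, s) = ⅕ (o(A, s) = 1/5 = ⅕)
W = -10/3 (W = 5/3 - (-43 + 48) = 5/3 - 5 = -10/3 ≈ -3.3333)
r(o(-4, -6), -176) + W = -176 - 10/3 = -538/3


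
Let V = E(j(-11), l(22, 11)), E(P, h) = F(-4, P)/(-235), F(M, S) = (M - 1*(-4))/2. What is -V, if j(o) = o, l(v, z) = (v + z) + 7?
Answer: 0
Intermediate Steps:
l(v, z) = 7 + v + z
F(M, S) = 2 + M/2 (F(M, S) = (M + 4)*(½) = (4 + M)*(½) = 2 + M/2)
E(P, h) = 0 (E(P, h) = (2 + (½)*(-4))/(-235) = (2 - 2)*(-1/235) = 0*(-1/235) = 0)
V = 0
-V = -1*0 = 0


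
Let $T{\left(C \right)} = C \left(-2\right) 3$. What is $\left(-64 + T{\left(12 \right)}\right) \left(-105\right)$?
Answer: $14280$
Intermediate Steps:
$T{\left(C \right)} = - 6 C$ ($T{\left(C \right)} = - 2 C 3 = - 6 C$)
$\left(-64 + T{\left(12 \right)}\right) \left(-105\right) = \left(-64 - 72\right) \left(-105\right) = \left(-136\right) \left(-105\right) = 14280$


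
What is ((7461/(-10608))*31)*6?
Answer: -231291/1768 ≈ -130.82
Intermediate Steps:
((7461/(-10608))*31)*6 = ((7461*(-1/10608))*31)*6 = -2487/3536*31*6 = -77097/3536*6 = -231291/1768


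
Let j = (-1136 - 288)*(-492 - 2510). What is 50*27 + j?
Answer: 4276198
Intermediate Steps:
j = 4274848 (j = -1424*(-3002) = 4274848)
50*27 + j = 50*27 + 4274848 = 1350 + 4274848 = 4276198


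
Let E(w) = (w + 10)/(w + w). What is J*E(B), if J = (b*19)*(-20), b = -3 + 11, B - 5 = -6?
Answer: 13680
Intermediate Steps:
B = -1 (B = 5 - 6 = -1)
E(w) = (10 + w)/(2*w) (E(w) = (10 + w)/((2*w)) = (10 + w)*(1/(2*w)) = (10 + w)/(2*w))
b = 8
J = -3040 (J = (8*19)*(-20) = 152*(-20) = -3040)
J*E(B) = -1520*(10 - 1)/(-1) = -1520*(-1)*9 = -3040*(-9/2) = 13680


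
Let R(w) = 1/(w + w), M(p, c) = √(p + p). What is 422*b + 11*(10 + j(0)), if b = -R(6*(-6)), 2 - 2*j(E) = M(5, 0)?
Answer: 4567/36 - 11*√10/2 ≈ 109.47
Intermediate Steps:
M(p, c) = √2*√p (M(p, c) = √(2*p) = √2*√p)
j(E) = 1 - √10/2 (j(E) = 1 - √2*√5/2 = 1 - √10/2)
R(w) = 1/(2*w)
b = 1/72 (b = -1/(2*(6*(-6))) = -1/(2*(-36)) = -(-1)/(2*36) = -1*(-1/72) = 1/72 ≈ 0.013889)
422*b + 11*(10 + j(0)) = 422*(1/72) + 11*(10 + (1 - √10/2)) = 211/36 + 11*(11 - √10/2) = 211/36 + (121 - 11*√10/2) = 4567/36 - 11*√10/2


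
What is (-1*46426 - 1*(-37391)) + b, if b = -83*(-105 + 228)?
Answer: -19244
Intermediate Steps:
b = -10209 (b = -83*123 = -10209)
(-1*46426 - 1*(-37391)) + b = (-1*46426 - 1*(-37391)) - 10209 = (-46426 + 37391) - 10209 = -9035 - 10209 = -19244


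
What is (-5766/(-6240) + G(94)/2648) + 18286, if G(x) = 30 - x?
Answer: 6295082411/344240 ≈ 18287.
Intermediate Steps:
(-5766/(-6240) + G(94)/2648) + 18286 = (-5766/(-6240) + (30 - 1*94)/2648) + 18286 = (-5766*(-1/6240) + (30 - 94)*(1/2648)) + 18286 = (961/1040 - 64*1/2648) + 18286 = (961/1040 - 8/331) + 18286 = 309771/344240 + 18286 = 6295082411/344240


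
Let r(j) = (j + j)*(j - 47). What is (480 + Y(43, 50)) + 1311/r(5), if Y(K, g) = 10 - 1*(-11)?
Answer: 69703/140 ≈ 497.88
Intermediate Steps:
Y(K, g) = 21 (Y(K, g) = 10 + 11 = 21)
r(j) = 2*j*(-47 + j) (r(j) = (2*j)*(-47 + j) = 2*j*(-47 + j))
(480 + Y(43, 50)) + 1311/r(5) = (480 + 21) + 1311/((2*5*(-47 + 5))) = 501 + 1311/((2*5*(-42))) = 501 + 1311/(-420) = 501 + 1311*(-1/420) = 501 - 437/140 = 69703/140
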